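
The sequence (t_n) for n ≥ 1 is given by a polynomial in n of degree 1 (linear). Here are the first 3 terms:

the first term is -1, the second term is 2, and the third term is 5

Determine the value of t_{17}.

47

1st diffs: 3, 3 (constant).
So t_n = 3n - 4.
Evaluating at n = 17 gives t_{17} = 47.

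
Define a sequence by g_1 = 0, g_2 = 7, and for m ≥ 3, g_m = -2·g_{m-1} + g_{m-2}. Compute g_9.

-2856

Compute successive terms:
g_3 = -14; g_4 = 35; g_5 = -84; g_6 = 203; g_7 = -490; g_8 = 1183; g_9 = -2856.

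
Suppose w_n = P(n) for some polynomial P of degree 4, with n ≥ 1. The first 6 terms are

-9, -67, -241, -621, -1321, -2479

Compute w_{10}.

-15291

1st diffs: -58, -174, -380, -700, -1158.
2nd diffs: -116, -206, -320, -458.
3rd diffs: -90, -114, -138.
4th diffs: -24, -24 (constant).
Newton forward-difference form: w_n = -9 + (-58)·C(n-1,1) + (-116)·C(n-1,2) + (-90)·C(n-1,3) + (-24)·C(n-1,4).
At n = 10: n-1 = 9, so w_{10} = -9 - 522 - 4176 - 7560 - 3024 = -15291.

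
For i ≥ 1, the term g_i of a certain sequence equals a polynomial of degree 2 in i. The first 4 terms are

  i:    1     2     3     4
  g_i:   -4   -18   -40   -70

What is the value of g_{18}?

-1330

1st diffs: -14, -22, -30.
2nd diffs: -8, -8 (constant).
Newton forward-difference form: g_i = -4 + (-14)·C(i-1,1) + (-8)·C(i-1,2).
At i = 18: i-1 = 17, so g_{18} = -4 - 238 - 1088 = -1330.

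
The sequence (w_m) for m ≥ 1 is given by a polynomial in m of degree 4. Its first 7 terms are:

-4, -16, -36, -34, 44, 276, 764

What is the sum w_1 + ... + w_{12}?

31258

1st diffs: -12, -20, 2, 78, 232, 488.
2nd diffs: -8, 22, 76, 154, 256.
3rd diffs: 30, 54, 78, 102.
4th diffs: 24, 24, 24 (constant).
Newton forward-difference form: w_m = -4 + (-12)·C(m-1,1) + (-8)·C(m-1,2) + 30·C(m-1,3) + 24·C(m-1,4).
Continuing: …, 1634, 3036, 5144, 8156, …, w_{12} = 12294.
Summing m = 1..12 (12 terms) gives 31258.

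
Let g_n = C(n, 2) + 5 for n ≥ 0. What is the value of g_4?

C(4, 2) = 6, so g_4 = 11.

11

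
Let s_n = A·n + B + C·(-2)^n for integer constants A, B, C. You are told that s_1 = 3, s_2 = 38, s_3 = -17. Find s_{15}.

-163757

Plug in n = 1, 2, 3: A + B - 2C = 3; 2A + B + 4C = 38; 3A + B - 8C = -17.
Subtracting the first from the second: A + 6C = 35.
Subtracting the second from the third: A - 12C = -55.
Solving: C = 5, A = 5, then B = 8.
So s_n = 5·n + 8 + 5·(-2)^n; at n=15 this is -163757.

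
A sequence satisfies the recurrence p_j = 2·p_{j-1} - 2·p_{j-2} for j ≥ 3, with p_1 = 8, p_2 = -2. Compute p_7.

80

p_3 = -20; p_4 = -36; p_5 = -32; p_6 = 8; p_7 = 80.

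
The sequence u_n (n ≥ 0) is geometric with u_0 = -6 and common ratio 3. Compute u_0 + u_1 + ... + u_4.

-726

u_n = (-6)·3^(n-0).
S = (-6)·(3^5 - 1)/(3 - 1) = (-6)·(243 - 1)/(2) = -726.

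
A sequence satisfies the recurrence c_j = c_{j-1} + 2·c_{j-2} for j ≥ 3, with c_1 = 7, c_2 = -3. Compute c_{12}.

Iterate the recurrence:
c_3 = 11; c_4 = 5; c_5 = 27; c_6 = 37; c_7 = 91; c_8 = 165; c_9 = 347; c_{10} = 677; c_{11} = 1371; c_{12} = 2725.
(Characteristic roots are 2 and -1.)

2725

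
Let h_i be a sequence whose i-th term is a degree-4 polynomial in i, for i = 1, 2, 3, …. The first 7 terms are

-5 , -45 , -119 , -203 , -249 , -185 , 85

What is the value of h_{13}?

1st diffs: -40, -74, -84, -46, 64, 270.
2nd diffs: -34, -10, 38, 110, 206.
3rd diffs: 24, 48, 72, 96.
4th diffs: 24, 24, 24 (constant).
Newton forward-difference form: h_i = -5 + (-40)·C(i-1,1) + (-34)·C(i-1,2) + 24·C(i-1,3) + 24·C(i-1,4).
At i = 13: i-1 = 12, so h_{13} = -5 - 480 - 2244 + 5280 + 11880 = 14431.

14431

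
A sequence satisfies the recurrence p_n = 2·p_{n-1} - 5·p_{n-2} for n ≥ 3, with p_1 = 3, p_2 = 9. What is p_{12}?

Compute successive terms:
p_3 = 3, p_4 = -39, p_5 = -93, p_6 = 9, p_7 = 483, p_8 = 921, p_9 = -573, p_{10} = -5751, p_{11} = -8637, p_{12} = 11481.

11481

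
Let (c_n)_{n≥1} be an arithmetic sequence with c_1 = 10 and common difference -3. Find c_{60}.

-167

c_n = 10 + (n - 1)·(-3).
c_{60} = 10 + 59·(-3) = -167.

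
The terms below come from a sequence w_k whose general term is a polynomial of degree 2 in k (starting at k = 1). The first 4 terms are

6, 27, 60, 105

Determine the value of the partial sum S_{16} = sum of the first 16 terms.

9336

1st diffs: 21, 33, 45.
2nd diffs: 12, 12 (constant).
So w_k = 6k^2 + 3k - 3.
Continuing: …, 162, 231, 312, 405, …, w_{16} = 1581.
Summing k = 1..16 (16 terms) gives 9336.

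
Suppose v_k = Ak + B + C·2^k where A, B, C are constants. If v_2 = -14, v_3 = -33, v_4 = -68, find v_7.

-525

Write the equations: 2A + B + 4C = -14; 3A + B + 8C = -33; 4A + B + 16C = -68.
Subtracting the first from the second: A + 4C = -19.
Subtracting the second from the third: A + 8C = -35.
Solving: C = -4, A = -3, then B = 8.
Therefore v_7 = -21 + 8 + (-4)·128 = -525.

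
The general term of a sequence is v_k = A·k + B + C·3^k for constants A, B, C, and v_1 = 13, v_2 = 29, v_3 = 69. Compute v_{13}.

The three given values yield: A + B + 3C = 13; 2A + B + 9C = 29; 3A + B + 27C = 69.
Subtracting the first from the second: A + 6C = 16.
Subtracting the second from the third: A + 18C = 40.
Solving: C = 2, A = 4, then B = 3.
So v_k = 4·k + 3 + 2·3^k; at k=13 this is 3188701.

3188701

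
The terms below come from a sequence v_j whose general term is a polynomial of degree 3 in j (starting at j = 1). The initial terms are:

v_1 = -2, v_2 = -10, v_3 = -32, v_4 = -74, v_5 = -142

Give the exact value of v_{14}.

-2914

1st diffs: -8, -22, -42, -68.
2nd diffs: -14, -20, -26.
3rd diffs: -6, -6 (constant).
So v_j = -j^3 - j^2 + 2j - 2.
Evaluating at j = 14 gives v_{14} = -2914.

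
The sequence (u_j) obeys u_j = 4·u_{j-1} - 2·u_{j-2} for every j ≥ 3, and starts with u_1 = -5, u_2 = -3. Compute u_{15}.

-734848

u_3 = -2;  u_4 = -2;  u_5 = -4;  …;  u_{12} = -18464;  u_{13} = -63040;  u_{14} = -215232;  u_{15} = -734848.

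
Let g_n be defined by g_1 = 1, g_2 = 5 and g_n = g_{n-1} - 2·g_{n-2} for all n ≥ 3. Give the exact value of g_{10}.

-79

Step forward from the initial values:
g_3 = 3  g_4 = -7  g_5 = -13  g_6 = 1  g_7 = 27  g_8 = 25  g_9 = -29  g_{10} = -79.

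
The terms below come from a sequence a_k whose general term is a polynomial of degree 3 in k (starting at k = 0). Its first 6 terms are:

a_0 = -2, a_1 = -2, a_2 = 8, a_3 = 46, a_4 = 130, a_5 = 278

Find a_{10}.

2608

1st diffs: 0, 10, 38, 84, 148.
2nd diffs: 10, 28, 46, 64.
3rd diffs: 18, 18, 18 (constant).
Newton forward-difference form: a_k = -2 + 10·C(k,2) + 18·C(k,3).
At k = 10: k = 10, so a_{10} = -2 + 450 + 2160 = 2608.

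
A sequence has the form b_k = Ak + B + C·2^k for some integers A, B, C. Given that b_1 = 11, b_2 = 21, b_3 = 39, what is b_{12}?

The three given values yield: A + B + 2C = 11; 2A + B + 4C = 21; 3A + B + 8C = 39.
Subtracting the first from the second: A + 2C = 10.
Subtracting the second from the third: A + 4C = 18.
Solving: C = 4, A = 2, then B = 1.
Hence b_{12} = 2·12 + 1 + 4·4096 = 16409.

16409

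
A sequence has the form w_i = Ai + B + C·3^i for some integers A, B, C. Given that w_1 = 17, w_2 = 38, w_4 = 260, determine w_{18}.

Write the equations: A + B + 3C = 17; 2A + B + 9C = 38; 4A + B + 81C = 260.
Subtracting the first from the second: A + 6C = 21.
Subtracting the second from the third: 2A + 72C = 222.
Solving: C = 3, A = 3, then B = 5.
Therefore w_{18} = 54 + 5 + 3·387420489 = 1162261526.

1162261526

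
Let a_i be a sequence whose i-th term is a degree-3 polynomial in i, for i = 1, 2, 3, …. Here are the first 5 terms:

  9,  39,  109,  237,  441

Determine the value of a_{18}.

1st diffs: 30, 70, 128, 204.
2nd diffs: 40, 58, 76.
3rd diffs: 18, 18 (constant).
Newton forward-difference form: a_i = 9 + 30·C(i-1,1) + 40·C(i-1,2) + 18·C(i-1,3).
At i = 18: i-1 = 17, so a_{18} = 9 + 510 + 5440 + 12240 = 18199.

18199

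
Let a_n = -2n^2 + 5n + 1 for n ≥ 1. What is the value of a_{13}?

-272

a_{13} = -2·13^2 + 5·13 + 1 = -272.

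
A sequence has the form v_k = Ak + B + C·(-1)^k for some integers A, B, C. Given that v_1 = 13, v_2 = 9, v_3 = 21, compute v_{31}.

133

Plug in k = 1, 2, 3: A + B - C = 13; 2A + B + C = 9; 3A + B - C = 21.
Subtracting the first from the second: A + 2C = -4.
Subtracting the second from the third: A - 2C = 12.
Solving: C = -4, A = 4, then B = 5.
So v_k = 4·k + 5 + (-4)·(-1)^k; at k=31 this is 133.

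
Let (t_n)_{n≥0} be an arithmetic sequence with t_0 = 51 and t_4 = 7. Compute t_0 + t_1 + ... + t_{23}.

Common difference d = (7 - 51) / (4 - 0) = -11.
t_n = 51 + (n - 0)·(-11).
t_{23} = -202; S = 24·(51 + (-202))/2 = -1812.

-1812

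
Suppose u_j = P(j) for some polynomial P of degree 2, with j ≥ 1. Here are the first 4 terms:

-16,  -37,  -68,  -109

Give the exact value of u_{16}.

-1381

1st diffs: -21, -31, -41.
2nd diffs: -10, -10 (constant).
So u_j = -5j^2 - 6j - 5.
Evaluating at j = 16 gives u_{16} = -1381.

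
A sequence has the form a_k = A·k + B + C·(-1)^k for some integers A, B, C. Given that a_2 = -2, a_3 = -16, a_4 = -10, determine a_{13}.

The three given values yield: 2A + B + C = -2; 3A + B - C = -16; 4A + B + C = -10.
Subtracting the first from the second: A - 2C = -14.
Subtracting the second from the third: A + 2C = 6.
Solving: C = 5, A = -4, then B = 1.
Therefore a_{13} = -52 + 1 + 5·(-1) = -56.

-56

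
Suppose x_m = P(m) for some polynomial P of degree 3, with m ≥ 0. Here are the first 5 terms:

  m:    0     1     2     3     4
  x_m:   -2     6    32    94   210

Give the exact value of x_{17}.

14822

1st diffs: 8, 26, 62, 116.
2nd diffs: 18, 36, 54.
3rd diffs: 18, 18 (constant).
So x_m = 3m^3 + 5m - 2.
Evaluating at m = 17 gives x_{17} = 14822.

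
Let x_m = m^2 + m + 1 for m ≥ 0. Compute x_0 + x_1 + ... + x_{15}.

Over m = 0..15: Σm = 120, Σm² = 1240.
Total = (1)·1240 + (1)·120 + (1)·16 = 1376.

1376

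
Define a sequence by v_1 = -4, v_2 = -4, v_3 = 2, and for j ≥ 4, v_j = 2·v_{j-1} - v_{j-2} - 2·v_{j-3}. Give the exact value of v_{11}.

-726

Step forward from the initial values:
v_4 = 16, v_5 = 38, v_6 = 56, v_7 = 42, v_8 = -48, v_9 = -250, v_{10} = -536, v_{11} = -726.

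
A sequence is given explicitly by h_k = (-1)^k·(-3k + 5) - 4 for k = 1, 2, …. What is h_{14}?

-41

(-1)^14 = 1; -3k + 5 at k=14 is -37; so h_{14} = -41.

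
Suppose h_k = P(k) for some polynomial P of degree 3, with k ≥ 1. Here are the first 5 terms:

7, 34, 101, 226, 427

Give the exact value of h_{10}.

1st diffs: 27, 67, 125, 201.
2nd diffs: 40, 58, 76.
3rd diffs: 18, 18 (constant).
Newton forward-difference form: h_k = 7 + 27·C(k-1,1) + 40·C(k-1,2) + 18·C(k-1,3).
At k = 10: k-1 = 9, so h_{10} = 7 + 243 + 1440 + 1512 = 3202.

3202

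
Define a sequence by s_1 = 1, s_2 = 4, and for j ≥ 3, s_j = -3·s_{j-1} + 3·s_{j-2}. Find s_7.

Iterate the recurrence:
s_3 = -9  s_4 = 39  s_5 = -144  s_6 = 549  s_7 = -2079.

-2079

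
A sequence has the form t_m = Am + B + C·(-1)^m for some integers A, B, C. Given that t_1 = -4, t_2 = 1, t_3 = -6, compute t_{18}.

-15

The three given values yield: A + B - C = -4; 2A + B + C = 1; 3A + B - C = -6.
Subtracting the first from the second: A + 2C = 5.
Subtracting the second from the third: A - 2C = -7.
Solving: C = 3, A = -1, then B = 0.
So t_m = -1·m + 0 + 3·(-1)^m; at m=18 this is -15.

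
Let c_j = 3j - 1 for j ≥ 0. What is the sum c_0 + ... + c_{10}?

154

Over j = 0..10: Σj = 55.
Total = (3)·55 + (-1)·11 = 154.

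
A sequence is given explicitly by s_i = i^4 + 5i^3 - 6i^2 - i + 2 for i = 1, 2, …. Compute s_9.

9713

s_9 = 1·9^4 + 5·9^3 - 6·9^2 - 1·9 + 2 = 9713.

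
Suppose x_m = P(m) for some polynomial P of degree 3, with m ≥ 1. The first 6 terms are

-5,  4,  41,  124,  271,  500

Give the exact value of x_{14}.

7444

1st diffs: 9, 37, 83, 147, 229.
2nd diffs: 28, 46, 64, 82.
3rd diffs: 18, 18, 18 (constant).
So x_m = 3m^3 - 4m^2 - 4.
Evaluating at m = 14 gives x_{14} = 7444.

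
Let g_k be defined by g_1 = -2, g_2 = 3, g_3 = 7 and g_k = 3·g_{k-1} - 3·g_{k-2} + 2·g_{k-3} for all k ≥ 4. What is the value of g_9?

Applying the relation repeatedly:
g_4 = 8  g_5 = 9  g_6 = 17  g_7 = 40  g_8 = 87  g_9 = 175.

175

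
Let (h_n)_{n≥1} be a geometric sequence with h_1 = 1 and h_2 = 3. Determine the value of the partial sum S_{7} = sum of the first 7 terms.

Common ratio r = 3.
h_n = 1·3^(n-1).
S = 1·(3^7 - 1)/(3 - 1) = 1·(2187 - 1)/(2) = 1093.

1093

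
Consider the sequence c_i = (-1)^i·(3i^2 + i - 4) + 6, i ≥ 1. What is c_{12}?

(-1)^12 = 1; 3i^2 + i - 4 at i=12 is 440; so c_{12} = 446.

446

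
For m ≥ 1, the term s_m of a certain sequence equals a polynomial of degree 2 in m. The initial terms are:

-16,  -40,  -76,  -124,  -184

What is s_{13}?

1st diffs: -24, -36, -48, -60.
2nd diffs: -12, -12, -12 (constant).
So s_m = -6m^2 - 6m - 4.
Evaluating at m = 13 gives s_{13} = -1096.

-1096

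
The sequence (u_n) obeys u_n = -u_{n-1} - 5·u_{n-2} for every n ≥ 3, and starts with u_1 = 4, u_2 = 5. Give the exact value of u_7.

-500

Iterate the recurrence:
u_3 = -25; u_4 = 0; u_5 = 125; u_6 = -125; u_7 = -500.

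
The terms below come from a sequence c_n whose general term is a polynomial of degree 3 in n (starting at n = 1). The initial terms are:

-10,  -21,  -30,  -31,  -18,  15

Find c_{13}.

1310

1st diffs: -11, -9, -1, 13, 33.
2nd diffs: 2, 8, 14, 20.
3rd diffs: 6, 6, 6 (constant).
So c_n = n^3 - 5n^2 - 3n - 3.
Evaluating at n = 13 gives c_{13} = 1310.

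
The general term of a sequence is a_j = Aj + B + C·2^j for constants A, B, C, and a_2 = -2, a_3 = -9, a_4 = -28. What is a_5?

The three given values yield: 2A + B + 4C = -2; 3A + B + 8C = -9; 4A + B + 16C = -28.
Subtracting the first from the second: A + 4C = -7.
Subtracting the second from the third: A + 8C = -19.
Solving: C = -3, A = 5, then B = 0.
So a_j = 5·j + 0 + (-3)·2^j; at j=5 this is -71.

-71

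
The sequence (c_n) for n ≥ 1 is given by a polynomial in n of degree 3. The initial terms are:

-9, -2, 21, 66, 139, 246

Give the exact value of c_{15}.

1st diffs: 7, 23, 45, 73, 107.
2nd diffs: 16, 22, 28, 34.
3rd diffs: 6, 6, 6 (constant).
Newton forward-difference form: c_n = -9 + 7·C(n-1,1) + 16·C(n-1,2) + 6·C(n-1,3).
At n = 15: n-1 = 14, so c_{15} = -9 + 98 + 1456 + 2184 = 3729.

3729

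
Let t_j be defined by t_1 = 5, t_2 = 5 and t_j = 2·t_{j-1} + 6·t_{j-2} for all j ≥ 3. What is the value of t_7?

5920

t_3 = 40  t_4 = 110  t_5 = 460  t_6 = 1580  t_7 = 5920.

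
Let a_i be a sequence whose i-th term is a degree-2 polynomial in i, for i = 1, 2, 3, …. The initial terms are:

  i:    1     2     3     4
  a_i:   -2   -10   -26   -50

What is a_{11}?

-442

1st diffs: -8, -16, -24.
2nd diffs: -8, -8 (constant).
Newton forward-difference form: a_i = -2 + (-8)·C(i-1,1) + (-8)·C(i-1,2).
At i = 11: i-1 = 10, so a_{11} = -2 - 80 - 360 = -442.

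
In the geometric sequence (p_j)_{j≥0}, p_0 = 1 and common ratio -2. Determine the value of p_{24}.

p_j = 1·(-2)^(j-0).
p_{24} = 1·(-2)^24 = 16777216.

16777216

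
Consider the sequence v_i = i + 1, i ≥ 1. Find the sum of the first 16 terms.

152

Over i = 1..16: Σi = 136.
Total = (1)·136 + (1)·16 = 152.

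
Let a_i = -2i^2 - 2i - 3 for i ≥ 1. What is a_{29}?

a_{29} = -2·29^2 - 2·29 - 3 = -1743.

-1743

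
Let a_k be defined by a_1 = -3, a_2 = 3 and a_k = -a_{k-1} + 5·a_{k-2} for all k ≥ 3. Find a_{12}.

Iterate the recurrence:
a_3 = -18;  a_4 = 33;  a_5 = -123;  a_6 = 288;  a_7 = -903;  a_8 = 2343;  a_9 = -6858;  a_{10} = 18573;  a_{11} = -52863;  a_{12} = 145728.

145728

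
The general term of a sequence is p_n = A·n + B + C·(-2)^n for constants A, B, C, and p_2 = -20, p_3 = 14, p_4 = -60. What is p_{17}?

At n = 2, 3, 4: 2A + B + 4C = -20; 3A + B - 8C = 14; 4A + B + 16C = -60.
Subtracting the first from the second: A - 12C = 34.
Subtracting the second from the third: A + 24C = -74.
Solving: C = -3, A = -2, then B = -4.
Hence p_{17} = -2·17 + (-4) + (-3)·(-131072) = 393178.

393178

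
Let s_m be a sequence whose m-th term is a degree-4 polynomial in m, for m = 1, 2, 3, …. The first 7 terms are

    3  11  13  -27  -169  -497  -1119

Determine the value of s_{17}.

1st diffs: 8, 2, -40, -142, -328, -622.
2nd diffs: -6, -42, -102, -186, -294.
3rd diffs: -36, -60, -84, -108.
4th diffs: -24, -24, -24 (constant).
Newton forward-difference form: s_m = 3 + 8·C(m-1,1) + (-6)·C(m-1,2) + (-36)·C(m-1,3) + (-24)·C(m-1,4).
At m = 17: m-1 = 16, so s_{17} = 3 + 128 - 720 - 20160 - 43680 = -64429.

-64429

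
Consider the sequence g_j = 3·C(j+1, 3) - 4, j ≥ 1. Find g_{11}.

C(12, 3) = 220, so g_{11} = 656.

656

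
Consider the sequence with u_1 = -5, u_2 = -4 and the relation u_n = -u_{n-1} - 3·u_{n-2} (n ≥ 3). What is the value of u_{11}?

-986

Compute successive terms:
u_3 = 19; u_4 = -7; u_5 = -50; u_6 = 71; u_7 = 79; u_8 = -292; u_9 = 55; u_{10} = 821; u_{11} = -986.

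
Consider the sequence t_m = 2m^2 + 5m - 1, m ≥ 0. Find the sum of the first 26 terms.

Over m = 0..25: Σm = 325, Σm² = 5525.
Total = (2)·5525 + (5)·325 + (-1)·26 = 12649.

12649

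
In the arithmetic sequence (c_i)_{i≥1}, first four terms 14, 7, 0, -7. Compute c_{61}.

Common difference d = -7.
c_i = 14 + (i - 1)·(-7).
c_{61} = 14 + 60·(-7) = -406.

-406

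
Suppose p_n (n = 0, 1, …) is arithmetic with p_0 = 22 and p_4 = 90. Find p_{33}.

Common difference d = (90 - 22) / (4 - 0) = 17.
p_n = 22 + (n - 0)·17.
p_{33} = 22 + 33·17 = 583.

583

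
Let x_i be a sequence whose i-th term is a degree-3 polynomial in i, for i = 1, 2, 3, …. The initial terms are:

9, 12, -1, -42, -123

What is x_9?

1st diffs: 3, -13, -41, -81.
2nd diffs: -16, -28, -40.
3rd diffs: -12, -12 (constant).
So x_i = -2i^3 + 4i^2 + 5i + 2.
Evaluating at i = 9 gives x_9 = -1087.

-1087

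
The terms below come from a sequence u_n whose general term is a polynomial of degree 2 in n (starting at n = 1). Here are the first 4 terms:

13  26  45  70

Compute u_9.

285

1st diffs: 13, 19, 25.
2nd diffs: 6, 6 (constant).
So u_n = 3n^2 + 4n + 6.
Evaluating at n = 9 gives u_9 = 285.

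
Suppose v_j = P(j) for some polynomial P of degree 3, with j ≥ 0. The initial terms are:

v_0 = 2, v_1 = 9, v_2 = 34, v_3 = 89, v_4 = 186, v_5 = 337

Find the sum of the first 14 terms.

1st diffs: 7, 25, 55, 97, 151.
2nd diffs: 18, 30, 42, 54.
3rd diffs: 12, 12, 12 (constant).
So v_j = 2j^3 + 3j^2 + 2j + 2.
Continuing: …, 554, 849, 1234, 1721, …, v_{13} = 4929.
Summing j = 0..13 (14 terms) gives 19229.

19229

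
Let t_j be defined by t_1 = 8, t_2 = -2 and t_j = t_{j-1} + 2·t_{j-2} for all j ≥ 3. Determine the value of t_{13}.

8198

Iterate the recurrence:
t_3 = 14;  t_4 = 10;  t_5 = 38;  …;  t_{10} = 1018;  t_{11} = 2054;  t_{12} = 4090;  t_{13} = 8198.
(Characteristic roots are 2 and -1.)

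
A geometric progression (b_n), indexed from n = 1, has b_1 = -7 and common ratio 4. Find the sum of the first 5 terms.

b_n = (-7)·4^(n-1).
S = (-7)·(4^5 - 1)/(4 - 1) = (-7)·(1024 - 1)/(3) = -2387.

-2387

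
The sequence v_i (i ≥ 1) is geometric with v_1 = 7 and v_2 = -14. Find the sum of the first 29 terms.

Common ratio r = -2.
v_i = 7·(-2)^(i-1).
S = 7·((-2)^29 - 1)/(-2 - 1) = 7·(-536870912 - 1)/(-3) = 1252698797.

1252698797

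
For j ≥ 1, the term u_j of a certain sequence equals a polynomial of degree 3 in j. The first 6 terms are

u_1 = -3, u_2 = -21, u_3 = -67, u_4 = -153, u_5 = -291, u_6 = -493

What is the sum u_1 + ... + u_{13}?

1st diffs: -18, -46, -86, -138, -202.
2nd diffs: -28, -40, -52, -64.
3rd diffs: -12, -12, -12 (constant).
So u_j = -2j^3 - 2j^2 + 2j - 1.
Continuing: …, -771, -1137, -1603, -2181, …, u_{13} = -4707.
Summing j = 1..13 (13 terms) gives -18031.

-18031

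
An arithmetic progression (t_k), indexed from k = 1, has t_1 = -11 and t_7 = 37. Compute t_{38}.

Common difference d = (37 - (-11)) / (7 - 1) = 8.
t_k = -11 + (k - 1)·8.
t_{38} = -11 + 37·8 = 285.

285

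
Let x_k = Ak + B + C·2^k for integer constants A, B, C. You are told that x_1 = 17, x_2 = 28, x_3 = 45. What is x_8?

814

The three given values yield: A + B + 2C = 17; 2A + B + 4C = 28; 3A + B + 8C = 45.
Subtracting the first from the second: A + 2C = 11.
Subtracting the second from the third: A + 4C = 17.
Solving: C = 3, A = 5, then B = 6.
Therefore x_8 = 40 + 6 + 3·256 = 814.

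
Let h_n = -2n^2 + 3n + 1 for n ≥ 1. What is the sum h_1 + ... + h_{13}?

Over n = 1..13: Σn = 91, Σn² = 819.
Total = (-2)·819 + (3)·91 + (1)·13 = -1352.

-1352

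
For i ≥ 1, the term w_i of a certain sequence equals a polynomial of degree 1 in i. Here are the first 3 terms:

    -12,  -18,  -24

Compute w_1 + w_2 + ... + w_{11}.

-462

1st diffs: -6, -6 (constant).
So w_i = -6i - 6.
Continuing: …, -30, -36, -42, -48, …, w_{11} = -72.
Summing i = 1..11 (11 terms) gives -462.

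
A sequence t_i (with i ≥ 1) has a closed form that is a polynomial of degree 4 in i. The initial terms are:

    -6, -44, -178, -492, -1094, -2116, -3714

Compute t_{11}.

-19826

1st diffs: -38, -134, -314, -602, -1022, -1598.
2nd diffs: -96, -180, -288, -420, -576.
3rd diffs: -84, -108, -132, -156.
4th diffs: -24, -24, -24 (constant).
Newton forward-difference form: t_i = -6 + (-38)·C(i-1,1) + (-96)·C(i-1,2) + (-84)·C(i-1,3) + (-24)·C(i-1,4).
At i = 11: i-1 = 10, so t_{11} = -6 - 380 - 4320 - 10080 - 5040 = -19826.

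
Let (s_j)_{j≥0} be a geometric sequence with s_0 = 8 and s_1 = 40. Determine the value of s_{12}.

Common ratio r = 5.
s_j = 8·5^(j-0).
s_{12} = 8·5^12 = 1953125000.

1953125000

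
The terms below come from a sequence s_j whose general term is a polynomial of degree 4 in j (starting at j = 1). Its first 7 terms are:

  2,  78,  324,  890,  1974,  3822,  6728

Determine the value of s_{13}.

68894

1st diffs: 76, 246, 566, 1084, 1848, 2906.
2nd diffs: 170, 320, 518, 764, 1058.
3rd diffs: 150, 198, 246, 294.
4th diffs: 48, 48, 48 (constant).
So s_j = 2j^4 + 5j^3 + 5j^2 - 4j - 6.
Evaluating at j = 13 gives s_{13} = 68894.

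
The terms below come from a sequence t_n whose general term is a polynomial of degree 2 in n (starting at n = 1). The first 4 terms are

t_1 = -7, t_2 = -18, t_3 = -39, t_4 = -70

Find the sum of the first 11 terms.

1st diffs: -11, -21, -31.
2nd diffs: -10, -10 (constant).
Newton forward-difference form: t_n = -7 + (-11)·C(n-1,1) + (-10)·C(n-1,2).
Continuing: …, -111, -162, -223, -294, …, t_{11} = -567.
Summing n = 1..11 (11 terms) gives -2332.

-2332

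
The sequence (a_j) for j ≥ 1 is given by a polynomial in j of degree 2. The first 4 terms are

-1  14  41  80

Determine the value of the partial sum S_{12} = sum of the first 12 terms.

3618

1st diffs: 15, 27, 39.
2nd diffs: 12, 12 (constant).
Newton forward-difference form: a_j = -1 + 15·C(j-1,1) + 12·C(j-1,2).
Continuing: …, 131, 194, 269, 356, …, a_{12} = 824.
Summing j = 1..12 (12 terms) gives 3618.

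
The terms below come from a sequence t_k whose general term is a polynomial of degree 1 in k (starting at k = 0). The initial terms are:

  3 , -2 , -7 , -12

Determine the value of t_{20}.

-97

1st diffs: -5, -5, -5 (constant).
So t_k = -5k + 3.
Evaluating at k = 20 gives t_{20} = -97.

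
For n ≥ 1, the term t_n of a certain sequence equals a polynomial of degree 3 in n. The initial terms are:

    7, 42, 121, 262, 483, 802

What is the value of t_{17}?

1st diffs: 35, 79, 141, 221, 319.
2nd diffs: 44, 62, 80, 98.
3rd diffs: 18, 18, 18 (constant).
Newton forward-difference form: t_n = 7 + 35·C(n-1,1) + 44·C(n-1,2) + 18·C(n-1,3).
At n = 17: n-1 = 16, so t_{17} = 7 + 560 + 5280 + 10080 = 15927.

15927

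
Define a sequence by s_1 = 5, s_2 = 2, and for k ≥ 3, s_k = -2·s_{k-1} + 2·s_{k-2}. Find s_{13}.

82880

Iterate the recurrence:
s_3 = 6;  s_4 = -8;  s_5 = 28;  …;  s_{10} = -4064;  s_{11} = 11104;  s_{12} = -30336;  s_{13} = 82880.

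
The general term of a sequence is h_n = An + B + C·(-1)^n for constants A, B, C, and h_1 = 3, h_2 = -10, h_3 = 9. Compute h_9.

27

At n = 1, 2, 3: A + B - C = 3; 2A + B + C = -10; 3A + B - C = 9.
Subtracting the first from the second: A + 2C = -13.
Subtracting the second from the third: A - 2C = 19.
Solving: C = -8, A = 3, then B = -8.
Therefore h_9 = 27 + (-8) + (-8)·(-1) = 27.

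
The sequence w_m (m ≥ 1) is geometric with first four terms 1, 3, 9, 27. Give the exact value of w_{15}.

Common ratio r = 3.
w_m = 1·3^(m-1).
w_{15} = 1·3^14 = 4782969.

4782969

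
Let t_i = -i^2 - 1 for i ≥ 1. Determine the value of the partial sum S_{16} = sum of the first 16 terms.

Over i = 1..16: Σi = 136, Σi² = 1496.
Total = (-1)·1496 + (-1)·16 = -1512.

-1512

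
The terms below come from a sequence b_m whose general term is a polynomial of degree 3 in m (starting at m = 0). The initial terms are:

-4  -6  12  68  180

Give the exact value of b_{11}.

1st diffs: -2, 18, 56, 112.
2nd diffs: 20, 38, 56.
3rd diffs: 18, 18 (constant).
Newton forward-difference form: b_m = -4 + (-2)·C(m,1) + 20·C(m,2) + 18·C(m,3).
At m = 11: m = 11, so b_{11} = -4 - 22 + 1100 + 2970 = 4044.

4044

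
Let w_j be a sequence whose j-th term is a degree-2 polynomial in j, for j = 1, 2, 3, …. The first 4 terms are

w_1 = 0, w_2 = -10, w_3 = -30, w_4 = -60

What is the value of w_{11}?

1st diffs: -10, -20, -30.
2nd diffs: -10, -10 (constant).
Newton forward-difference form: w_j = (-10)·C(j-1,1) + (-10)·C(j-1,2).
At j = 11: j-1 = 10, so w_{11} = -100 - 450 = -550.

-550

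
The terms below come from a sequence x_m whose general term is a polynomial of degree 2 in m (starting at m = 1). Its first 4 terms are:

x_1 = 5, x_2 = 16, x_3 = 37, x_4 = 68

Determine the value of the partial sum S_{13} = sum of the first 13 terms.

3783

1st diffs: 11, 21, 31.
2nd diffs: 10, 10 (constant).
Newton forward-difference form: x_m = 5 + 11·C(m-1,1) + 10·C(m-1,2).
Continuing: …, 109, 160, 221, 292, …, x_{13} = 797.
Summing m = 1..13 (13 terms) gives 3783.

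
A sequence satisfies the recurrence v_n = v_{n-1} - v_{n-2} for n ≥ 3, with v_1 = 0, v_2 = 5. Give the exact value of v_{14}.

Applying the relation repeatedly:
v_3 = 5  v_4 = 0  v_5 = -5  …  v_{11} = -5  v_{12} = -5  v_{13} = 0  v_{14} = 5.

5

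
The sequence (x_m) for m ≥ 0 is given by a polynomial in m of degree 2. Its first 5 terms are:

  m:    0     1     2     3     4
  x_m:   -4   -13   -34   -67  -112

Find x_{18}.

-2002

1st diffs: -9, -21, -33, -45.
2nd diffs: -12, -12, -12 (constant).
So x_m = -6m^2 - 3m - 4.
Evaluating at m = 18 gives x_{18} = -2002.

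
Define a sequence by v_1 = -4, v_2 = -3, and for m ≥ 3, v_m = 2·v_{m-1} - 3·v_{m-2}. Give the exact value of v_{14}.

Step forward from the initial values:
v_3 = 6; v_4 = 21; v_5 = 24; …; v_{11} = 942; v_{12} = 525; v_{13} = -1776; v_{14} = -5127.

-5127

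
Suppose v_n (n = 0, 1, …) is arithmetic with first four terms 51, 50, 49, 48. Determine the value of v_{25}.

26

Common difference d = -1.
v_n = 51 + (n - 0)·(-1).
v_{25} = 51 + 25·(-1) = 26.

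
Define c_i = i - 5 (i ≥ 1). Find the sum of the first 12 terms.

18

Over i = 1..12: Σi = 78.
Total = (1)·78 + (-5)·12 = 18.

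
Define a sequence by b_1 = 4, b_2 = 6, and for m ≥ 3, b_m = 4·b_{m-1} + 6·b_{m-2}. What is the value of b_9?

849216

Step forward from the initial values:
b_3 = 48; b_4 = 228; b_5 = 1200; b_6 = 6168; b_7 = 31872; b_8 = 164496; b_9 = 849216.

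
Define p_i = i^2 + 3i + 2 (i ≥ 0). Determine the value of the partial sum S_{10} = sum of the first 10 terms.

Over i = 0..9: Σi = 45, Σi² = 285.
Total = (1)·285 + (3)·45 + (2)·10 = 440.

440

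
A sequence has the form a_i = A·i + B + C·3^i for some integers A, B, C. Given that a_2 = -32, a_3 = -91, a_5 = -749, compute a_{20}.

Plug in i = 2, 3, 5: 2A + B + 9C = -32; 3A + B + 27C = -91; 5A + B + 243C = -749.
Subtracting the first from the second: A + 18C = -59.
Subtracting the second from the third: 2A + 216C = -658.
Solving: C = -3, A = -5, then B = 5.
Hence a_{20} = -5·20 + 5 + (-3)·3486784401 = -10460353298.

-10460353298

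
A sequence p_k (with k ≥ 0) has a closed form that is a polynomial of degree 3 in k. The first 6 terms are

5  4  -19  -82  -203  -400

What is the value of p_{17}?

1st diffs: -1, -23, -63, -121, -197.
2nd diffs: -22, -40, -58, -76.
3rd diffs: -18, -18, -18 (constant).
So p_k = -3k^3 - 2k^2 + 4k + 5.
Evaluating at k = 17 gives p_{17} = -15244.

-15244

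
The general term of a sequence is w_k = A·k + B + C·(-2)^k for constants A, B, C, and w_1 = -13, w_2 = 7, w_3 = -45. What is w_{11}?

At k = 1, 2, 3: A + B - 2C = -13; 2A + B + 4C = 7; 3A + B - 8C = -45.
Subtracting the first from the second: A + 6C = 20.
Subtracting the second from the third: A - 12C = -52.
Solving: C = 4, A = -4, then B = -1.
Therefore w_{11} = -44 + (-1) + 4·(-2048) = -8237.

-8237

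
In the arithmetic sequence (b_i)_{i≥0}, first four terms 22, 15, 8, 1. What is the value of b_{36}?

Common difference d = -7.
b_i = 22 + (i - 0)·(-7).
b_{36} = 22 + 36·(-7) = -230.

-230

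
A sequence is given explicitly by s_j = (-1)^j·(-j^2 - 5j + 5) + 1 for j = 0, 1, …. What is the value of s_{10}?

(-1)^10 = 1; -j^2 - 5j + 5 at j=10 is -145; so s_{10} = -144.

-144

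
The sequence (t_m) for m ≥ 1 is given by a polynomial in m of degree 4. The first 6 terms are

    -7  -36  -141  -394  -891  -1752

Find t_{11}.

1st diffs: -29, -105, -253, -497, -861.
2nd diffs: -76, -148, -244, -364.
3rd diffs: -72, -96, -120.
4th diffs: -24, -24 (constant).
Newton forward-difference form: t_m = -7 + (-29)·C(m-1,1) + (-76)·C(m-1,2) + (-72)·C(m-1,3) + (-24)·C(m-1,4).
At m = 11: m-1 = 10, so t_{11} = -7 - 290 - 3420 - 8640 - 5040 = -17397.

-17397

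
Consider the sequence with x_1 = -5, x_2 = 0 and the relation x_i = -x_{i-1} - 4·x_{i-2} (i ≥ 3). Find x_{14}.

Step forward from the initial values:
x_3 = 20;  x_4 = -20;  x_5 = -60;  …;  x_{11} = -3420;  x_{12} = -6100;  x_{13} = 19780;  x_{14} = 4620.

4620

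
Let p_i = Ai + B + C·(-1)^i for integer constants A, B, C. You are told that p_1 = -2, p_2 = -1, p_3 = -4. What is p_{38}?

-37

At i = 1, 2, 3: A + B - C = -2; 2A + B + C = -1; 3A + B - C = -4.
Subtracting the first from the second: A + 2C = 1.
Subtracting the second from the third: A - 2C = -3.
Solving: C = 1, A = -1, then B = 0.
Therefore p_{38} = -38 + 0 + 1·1 = -37.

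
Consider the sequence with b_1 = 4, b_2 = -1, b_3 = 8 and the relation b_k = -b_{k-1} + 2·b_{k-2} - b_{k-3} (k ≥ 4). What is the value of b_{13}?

Applying the relation repeatedly:
b_4 = -14, b_5 = 31, b_6 = -67, b_7 = 143, b_8 = -308, b_9 = 661, b_{10} = -1420, b_{11} = 3050, b_{12} = -6551, b_{13} = 14071.

14071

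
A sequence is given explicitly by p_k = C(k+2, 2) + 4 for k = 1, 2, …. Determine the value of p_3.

14

C(5, 2) = 10, so p_3 = 14.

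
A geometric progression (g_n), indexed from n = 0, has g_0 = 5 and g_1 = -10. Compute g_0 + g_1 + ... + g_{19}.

-1747625

Common ratio r = -2.
g_n = 5·(-2)^(n-0).
S = 5·((-2)^20 - 1)/(-2 - 1) = 5·(1048576 - 1)/(-3) = -1747625.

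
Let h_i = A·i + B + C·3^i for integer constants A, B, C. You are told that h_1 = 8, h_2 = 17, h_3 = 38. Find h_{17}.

At i = 1, 2, 3: A + B + 3C = 8; 2A + B + 9C = 17; 3A + B + 27C = 38.
Subtracting the first from the second: A + 6C = 9.
Subtracting the second from the third: A + 18C = 21.
Solving: C = 1, A = 3, then B = 2.
Therefore h_{17} = 51 + 2 + 1·129140163 = 129140216.

129140216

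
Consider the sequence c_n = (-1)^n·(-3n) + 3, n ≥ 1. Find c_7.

(-1)^7 = -1; -3n at n=7 is -21; so c_7 = 24.

24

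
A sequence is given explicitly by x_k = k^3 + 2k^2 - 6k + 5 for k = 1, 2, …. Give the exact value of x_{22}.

x_{22} = 1·22^3 + 2·22^2 - 6·22 + 5 = 11489.

11489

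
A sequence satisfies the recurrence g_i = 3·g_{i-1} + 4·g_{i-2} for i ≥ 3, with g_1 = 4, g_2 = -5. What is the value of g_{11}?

Compute successive terms:
g_3 = 1  g_4 = -17  g_5 = -47  g_6 = -209  g_7 = -815  g_8 = -3281  g_9 = -13103  g_{10} = -52433  g_{11} = -209711.
(Characteristic roots are 4 and -1.)

-209711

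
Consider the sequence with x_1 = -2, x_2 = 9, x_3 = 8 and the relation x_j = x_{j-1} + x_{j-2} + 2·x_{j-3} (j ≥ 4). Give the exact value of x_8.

Applying the relation repeatedly:
x_4 = 13;  x_5 = 39;  x_6 = 68;  x_7 = 133;  x_8 = 279.

279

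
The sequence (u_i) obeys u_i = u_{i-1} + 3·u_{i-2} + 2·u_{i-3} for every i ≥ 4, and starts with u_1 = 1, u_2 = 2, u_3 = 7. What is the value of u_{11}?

9912

u_4 = 15;  u_5 = 40;  u_6 = 99;  u_7 = 249;  u_8 = 626;  u_9 = 1571;  u_{10} = 3947;  u_{11} = 9912.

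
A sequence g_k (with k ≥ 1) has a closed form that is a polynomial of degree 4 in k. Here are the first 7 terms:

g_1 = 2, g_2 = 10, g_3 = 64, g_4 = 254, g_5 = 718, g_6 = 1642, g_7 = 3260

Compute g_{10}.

1st diffs: 8, 54, 190, 464, 924, 1618.
2nd diffs: 46, 136, 274, 460, 694.
3rd diffs: 90, 138, 186, 234.
4th diffs: 48, 48, 48 (constant).
Newton forward-difference form: g_k = 2 + 8·C(k-1,1) + 46·C(k-1,2) + 90·C(k-1,3) + 48·C(k-1,4).
At k = 10: k-1 = 9, so g_{10} = 2 + 72 + 1656 + 7560 + 6048 = 15338.

15338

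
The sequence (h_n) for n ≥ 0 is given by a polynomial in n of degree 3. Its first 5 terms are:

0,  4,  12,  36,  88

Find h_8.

1st diffs: 4, 8, 24, 52.
2nd diffs: 4, 16, 28.
3rd diffs: 12, 12 (constant).
Newton forward-difference form: h_n = 4·C(n,1) + 4·C(n,2) + 12·C(n,3).
At n = 8: n = 8, so h_8 = 32 + 112 + 672 = 816.

816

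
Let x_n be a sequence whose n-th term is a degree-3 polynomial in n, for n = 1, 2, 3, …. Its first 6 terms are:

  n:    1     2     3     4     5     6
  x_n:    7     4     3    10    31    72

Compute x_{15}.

1st diffs: -3, -1, 7, 21, 41.
2nd diffs: 2, 8, 14, 20.
3rd diffs: 6, 6, 6 (constant).
Newton forward-difference form: x_n = 7 + (-3)·C(n-1,1) + 2·C(n-1,2) + 6·C(n-1,3).
At n = 15: n-1 = 14, so x_{15} = 7 - 42 + 182 + 2184 = 2331.

2331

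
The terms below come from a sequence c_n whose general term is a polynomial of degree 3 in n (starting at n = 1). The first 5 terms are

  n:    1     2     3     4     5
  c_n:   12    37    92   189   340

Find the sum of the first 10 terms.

7365

1st diffs: 25, 55, 97, 151.
2nd diffs: 30, 42, 54.
3rd diffs: 12, 12 (constant).
Newton forward-difference form: c_n = 12 + 25·C(n-1,1) + 30·C(n-1,2) + 12·C(n-1,3).
Continuing: …, 557, 852, 1237, 1724, …, c_{10} = 2325.
Summing n = 1..10 (10 terms) gives 7365.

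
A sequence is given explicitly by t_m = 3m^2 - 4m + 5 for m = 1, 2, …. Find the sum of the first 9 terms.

720

Over m = 1..9: Σm = 45, Σm² = 285.
Total = (3)·285 + (-4)·45 + (5)·9 = 720.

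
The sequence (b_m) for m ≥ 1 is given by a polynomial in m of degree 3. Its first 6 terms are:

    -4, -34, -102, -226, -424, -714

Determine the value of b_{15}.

1st diffs: -30, -68, -124, -198, -290.
2nd diffs: -38, -56, -74, -92.
3rd diffs: -18, -18, -18 (constant).
Newton forward-difference form: b_m = -4 + (-30)·C(m-1,1) + (-38)·C(m-1,2) + (-18)·C(m-1,3).
At m = 15: m-1 = 14, so b_{15} = -4 - 420 - 3458 - 6552 = -10434.

-10434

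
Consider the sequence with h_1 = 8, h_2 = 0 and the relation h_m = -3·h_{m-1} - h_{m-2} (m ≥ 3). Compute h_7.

-440

h_3 = -8, h_4 = 24, h_5 = -64, h_6 = 168, h_7 = -440.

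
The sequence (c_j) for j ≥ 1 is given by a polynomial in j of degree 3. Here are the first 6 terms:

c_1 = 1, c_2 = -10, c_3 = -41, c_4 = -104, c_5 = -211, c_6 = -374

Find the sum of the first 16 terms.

1st diffs: -11, -31, -63, -107, -163.
2nd diffs: -20, -32, -44, -56.
3rd diffs: -12, -12, -12 (constant).
Newton forward-difference form: c_j = 1 + (-11)·C(j-1,1) + (-20)·C(j-1,2) + (-12)·C(j-1,3).
Continuing: …, -605, -916, -1319, -1826, …, c_{16} = -7724.
Summing j = 1..16 (16 terms) gives -34344.

-34344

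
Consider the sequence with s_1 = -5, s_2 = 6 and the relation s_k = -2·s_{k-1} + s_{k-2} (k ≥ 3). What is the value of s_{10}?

7950

Compute successive terms:
s_3 = -17, s_4 = 40, s_5 = -97, s_6 = 234, s_7 = -565, s_8 = 1364, s_9 = -3293, s_{10} = 7950.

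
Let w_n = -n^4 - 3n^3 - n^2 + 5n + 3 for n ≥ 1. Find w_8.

w_8 = -1·8^4 - 3·8^3 - 1·8^2 + 5·8 + 3 = -5653.

-5653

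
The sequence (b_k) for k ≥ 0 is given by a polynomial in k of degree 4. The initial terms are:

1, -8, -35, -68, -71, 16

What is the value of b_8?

1777

1st diffs: -9, -27, -33, -3, 87.
2nd diffs: -18, -6, 30, 90.
3rd diffs: 12, 36, 60.
4th diffs: 24, 24 (constant).
So b_k = k^4 - 4k^3 - 4k^2 - 2k + 1.
Evaluating at k = 8 gives b_8 = 1777.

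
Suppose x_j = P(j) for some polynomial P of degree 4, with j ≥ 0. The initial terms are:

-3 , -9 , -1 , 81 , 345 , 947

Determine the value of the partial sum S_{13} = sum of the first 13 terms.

108173

1st diffs: -6, 8, 82, 264, 602.
2nd diffs: 14, 74, 182, 338.
3rd diffs: 60, 108, 156.
4th diffs: 48, 48 (constant).
Newton forward-difference form: x_j = -3 + (-6)·C(j,1) + 14·C(j,2) + 60·C(j,3) + 48·C(j,4).
Continuing: …, 2091, 4029, 7061, 11535, …, x_{12} = 37809.
Summing j = 0..12 (13 terms) gives 108173.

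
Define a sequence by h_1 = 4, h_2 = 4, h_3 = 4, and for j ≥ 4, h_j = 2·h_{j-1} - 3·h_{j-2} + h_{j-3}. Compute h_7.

0

Compute successive terms:
h_4 = 0; h_5 = -8; h_6 = -12; h_7 = 0.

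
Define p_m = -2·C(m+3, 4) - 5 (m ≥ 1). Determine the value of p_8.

-665

C(11, 4) = 330, so p_8 = -665.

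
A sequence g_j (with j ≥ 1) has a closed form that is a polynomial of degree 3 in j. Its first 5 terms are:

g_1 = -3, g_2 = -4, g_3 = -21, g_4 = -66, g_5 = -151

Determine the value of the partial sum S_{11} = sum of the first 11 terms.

1st diffs: -1, -17, -45, -85.
2nd diffs: -16, -28, -40.
3rd diffs: -12, -12 (constant).
So g_j = -2j^3 + 4j^2 + j - 6.
Continuing: …, -288, -489, -766, -1131, …, g_{11} = -2173.
Summing j = 1..11 (11 terms) gives -6688.

-6688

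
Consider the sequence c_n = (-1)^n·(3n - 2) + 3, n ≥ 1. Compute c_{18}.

55

(-1)^18 = 1; 3n - 2 at n=18 is 52; so c_{18} = 55.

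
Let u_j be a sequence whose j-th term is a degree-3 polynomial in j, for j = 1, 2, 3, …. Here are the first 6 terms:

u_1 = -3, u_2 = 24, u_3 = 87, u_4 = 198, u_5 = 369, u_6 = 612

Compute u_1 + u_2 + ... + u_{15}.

35550

1st diffs: 27, 63, 111, 171, 243.
2nd diffs: 36, 48, 60, 72.
3rd diffs: 12, 12, 12 (constant).
Newton forward-difference form: u_j = -3 + 27·C(j-1,1) + 36·C(j-1,2) + 12·C(j-1,3).
Continuing: …, 939, 1362, 1893, 2544, …, u_{15} = 8019.
Summing j = 1..15 (15 terms) gives 35550.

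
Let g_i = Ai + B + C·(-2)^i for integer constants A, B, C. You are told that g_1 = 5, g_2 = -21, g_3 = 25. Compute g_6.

-269

Write the equations: A + B - 2C = 5; 2A + B + 4C = -21; 3A + B - 8C = 25.
Subtracting the first from the second: A + 6C = -26.
Subtracting the second from the third: A - 12C = 46.
Solving: C = -4, A = -2, then B = -1.
Hence g_6 = -2·6 + (-1) + (-4)·64 = -269.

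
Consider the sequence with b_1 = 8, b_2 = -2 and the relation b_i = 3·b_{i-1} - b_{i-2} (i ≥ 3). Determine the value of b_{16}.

Step forward from the initial values:
b_3 = -14, b_4 = -40, b_5 = -106, …, b_{13} = -234424, b_{14} = -613730, b_{15} = -1606766, b_{16} = -4206568.

-4206568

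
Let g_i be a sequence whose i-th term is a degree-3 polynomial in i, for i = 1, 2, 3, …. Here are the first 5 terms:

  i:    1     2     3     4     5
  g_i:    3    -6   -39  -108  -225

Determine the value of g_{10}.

1st diffs: -9, -33, -69, -117.
2nd diffs: -24, -36, -48.
3rd diffs: -12, -12 (constant).
So g_i = -2i^3 + 5i.
Evaluating at i = 10 gives g_{10} = -1950.

-1950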